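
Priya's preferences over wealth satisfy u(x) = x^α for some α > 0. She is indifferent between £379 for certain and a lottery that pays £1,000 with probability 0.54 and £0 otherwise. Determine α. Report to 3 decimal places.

α ≈ 0.635

The lottery's expected utility is 0.54·u(1000) + 0.46·u(0) = 0.54·1000^α (since u(0) = 0 for α > 0).
Indifference: 379^α = 0.54·1000^α, so (379/1000)^α = 0.54.
Taking logs: α·ln(379/1000) = ln(0.54), so α = -0.616186 / -0.970219 ≈ 0.635.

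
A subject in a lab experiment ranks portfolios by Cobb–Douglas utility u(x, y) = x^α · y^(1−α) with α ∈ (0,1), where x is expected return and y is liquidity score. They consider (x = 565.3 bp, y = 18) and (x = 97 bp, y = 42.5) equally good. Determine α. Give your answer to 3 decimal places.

α ≈ 0.328

Set the two utilities equal: 565.3^α·18^(1−α) = 97^α·42.5^(1−α).
(565.3/97)^α = (42.5/18)^(1−α); take logs: α·ln(565.3/97) = (1−α)·ln(42.5/18), i.e. α·1.762646 = (1−α)·0.859132.
With A = 1.762646 and B = 0.859132: α·A = (1−α)·B, so α = B/(A+B) = 0.859132/2.621778 ≈ 0.328.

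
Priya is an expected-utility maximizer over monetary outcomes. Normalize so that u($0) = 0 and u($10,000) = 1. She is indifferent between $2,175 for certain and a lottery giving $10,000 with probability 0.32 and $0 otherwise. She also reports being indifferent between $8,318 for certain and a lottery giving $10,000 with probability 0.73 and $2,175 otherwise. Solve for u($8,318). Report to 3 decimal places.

The first gamble pins u($2,175): it must equal 0.32·1 + 0.68·0 = 0.32.
The second indifference gives u($8,318) = 0.73·u($10,000) + 0.27·u($2,175) = 0.73·1.00 + 0.27·0.32 = 0.8164.

0.816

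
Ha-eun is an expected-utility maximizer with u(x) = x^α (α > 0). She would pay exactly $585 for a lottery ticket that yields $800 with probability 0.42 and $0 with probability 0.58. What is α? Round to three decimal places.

α ≈ 2.772

Since u(0) = 0, the lottery's EU is 0.42·800^α.
Equating: 585^α = 0.42·800^α, i.e. 0.7312^α = 0.42.
α = ln(0.42) / ln(585/800) = -0.867501/-0.313000 ≈ 2.772.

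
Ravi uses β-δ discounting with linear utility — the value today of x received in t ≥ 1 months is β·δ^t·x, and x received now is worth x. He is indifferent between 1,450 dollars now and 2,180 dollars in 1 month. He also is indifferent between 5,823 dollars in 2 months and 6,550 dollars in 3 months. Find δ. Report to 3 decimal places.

δ ≈ 0.889

The second indifference involves only future payoffs, so β cancels: β·δ^2·5823 = β·δ^3·6550, giving δ = 5823/6550 = 0.88901.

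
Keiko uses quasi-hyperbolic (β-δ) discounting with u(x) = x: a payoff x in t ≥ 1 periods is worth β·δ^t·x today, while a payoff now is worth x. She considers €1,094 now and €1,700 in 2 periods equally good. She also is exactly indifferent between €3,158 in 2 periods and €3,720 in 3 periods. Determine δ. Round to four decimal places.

Both payoffs in the second observation are in the future, so β drops out: δ^2·3158 = δ^3·3720 ⇒ δ = 3158/3720 = 0.84892.

δ ≈ 0.8489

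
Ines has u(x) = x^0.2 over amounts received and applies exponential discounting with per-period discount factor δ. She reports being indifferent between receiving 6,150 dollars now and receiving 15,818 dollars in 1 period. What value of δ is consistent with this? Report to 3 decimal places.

δ ≈ 0.828

The payoff in 1 period is discounted by δ, so u(6150) = δ·u(15818) and δ = u(6150)/u(15818).
Since u(x) = x^0.2, δ = (6150/15818)^0.2 = 0.38880^0.2 = 0.82784.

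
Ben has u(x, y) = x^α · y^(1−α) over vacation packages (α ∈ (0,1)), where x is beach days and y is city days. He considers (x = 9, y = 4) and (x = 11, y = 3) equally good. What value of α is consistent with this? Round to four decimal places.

Set the two utilities equal: 9^α·4^(1−α) = 11^α·3^(1−α).
(9/11)^α = (3/4)^(1−α); take logs: α·ln(9/11) = (1−α)·ln(3/4), i.e. α·-0.2006707 = (1−α)·-0.2876821.
With A = -0.2006707 and B = -0.2876821: α·A = (1−α)·B, so α = B/(A+B) = -0.2876821/-0.4883528 ≈ 0.5891.

α ≈ 0.5891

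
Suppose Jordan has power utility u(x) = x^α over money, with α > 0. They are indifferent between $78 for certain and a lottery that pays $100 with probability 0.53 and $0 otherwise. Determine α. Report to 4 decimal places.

α ≈ 2.5552

EU(lottery) = 0.53·100^α + 0.47·0 = 0.53·100^α.
Indifference: 78^α = 0.53·100^α, so (78/100)^α = 0.53.
α = ln(0.53) / ln(78/100) = -0.6348783/-0.2484614 ≈ 2.5552.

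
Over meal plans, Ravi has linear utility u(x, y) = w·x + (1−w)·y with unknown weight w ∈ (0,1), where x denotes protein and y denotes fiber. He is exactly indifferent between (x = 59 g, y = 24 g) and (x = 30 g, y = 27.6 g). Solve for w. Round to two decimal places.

w = 0.11

u(59,24) = u(30,27.6) means w·59 + (1−w)·24 = w·30 + (1−w)·27.6.
Collecting terms: w·29 = (1−w)·3.6.
So w/(1−w) = 3.6/29 = 0.1241, giving w = 3.6/(29+3.6) = 0.11.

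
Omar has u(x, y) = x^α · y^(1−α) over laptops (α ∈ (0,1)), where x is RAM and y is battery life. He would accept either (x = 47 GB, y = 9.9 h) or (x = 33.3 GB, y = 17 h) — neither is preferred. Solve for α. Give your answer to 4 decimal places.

α ≈ 0.6108

The Cobb–Douglas utilities coincide, so 47^α·9.9^(1−α) = 33.3^α·17^(1−α).
Rearrange to (47/33.3)^α = (17/9.9)^(1−α) and take logs: α·0.3445902 = (1−α)·0.5406786.
Thus α·(0.8852688) = 0.5406786, so α = 0.5406786/0.8852688 ≈ 0.6108.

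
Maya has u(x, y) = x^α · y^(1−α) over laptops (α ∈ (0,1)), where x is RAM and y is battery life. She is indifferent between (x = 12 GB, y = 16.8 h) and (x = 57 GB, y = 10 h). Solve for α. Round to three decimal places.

α ≈ 0.250

Set the two utilities equal: 12^α·16.8^(1−α) = 57^α·10^(1−α).
(12/57)^α = (10/16.8)^(1−α); take logs: α·ln(12/57) = (1−α)·ln(10/16.8), i.e. α·-1.558145 = (1−α)·-0.518794.
So α/(1−α) = (-0.518794)/(-1.558145) = 0.332956, and α = 0.332956/1.332956 ≈ 0.250.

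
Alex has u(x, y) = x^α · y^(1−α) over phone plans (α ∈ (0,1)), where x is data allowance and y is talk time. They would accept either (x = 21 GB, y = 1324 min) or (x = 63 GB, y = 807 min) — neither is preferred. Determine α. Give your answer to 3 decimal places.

Set the two utilities equal: 21^α·1324^(1−α) = 63^α·807^(1−α).
Rearrange to (21/63)^α = (807/1324)^(1−α) and take logs: α·-1.098612 = (1−α)·-0.495089.
With A = -1.098612 and B = -0.495089: α·A = (1−α)·B, so α = B/(A+B) = -0.495089/-1.593701 ≈ 0.311.

α ≈ 0.311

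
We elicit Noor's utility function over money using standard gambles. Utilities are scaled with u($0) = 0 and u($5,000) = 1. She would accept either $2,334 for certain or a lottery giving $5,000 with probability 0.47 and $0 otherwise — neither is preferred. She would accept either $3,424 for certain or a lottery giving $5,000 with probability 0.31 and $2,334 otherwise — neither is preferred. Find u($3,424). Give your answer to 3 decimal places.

From the first indifference, u($2,334) = 0.47·u($5,000) + 0.53·u($0) = 0.47·1 + 0.53·0 = 0.47.
Chaining: u($3,424) = 0.31·1.00 + 0.69·0.47 = 0.6343.

0.634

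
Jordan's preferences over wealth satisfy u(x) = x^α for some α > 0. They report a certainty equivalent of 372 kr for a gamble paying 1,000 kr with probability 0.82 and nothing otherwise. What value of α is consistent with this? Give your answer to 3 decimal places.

α ≈ 0.201

Since u(0) = 0, the lottery's EU is 0.82·1000^α.
Setting u(372) equal to that: 372^α = 0.82·1000^α ⇒ (372/1000)^α = 0.82.
Take logs: α = ln 0.82 / ln(372/1000) ≈ 0.20069.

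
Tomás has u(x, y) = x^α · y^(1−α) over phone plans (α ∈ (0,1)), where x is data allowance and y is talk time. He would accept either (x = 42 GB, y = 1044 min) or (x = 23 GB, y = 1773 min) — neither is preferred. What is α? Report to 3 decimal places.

The Cobb–Douglas utilities coincide, so 42^α·1044^(1−α) = 23^α·1773^(1−α).
Rearrange to (42/23)^α = (1773/1044)^(1−α) and take logs: α·0.602175 = (1−α)·0.529614.
So α/(1−α) = (0.529614)/(0.602175) = 0.879502, and α = 0.879502/1.879502 ≈ 0.468.

α ≈ 0.468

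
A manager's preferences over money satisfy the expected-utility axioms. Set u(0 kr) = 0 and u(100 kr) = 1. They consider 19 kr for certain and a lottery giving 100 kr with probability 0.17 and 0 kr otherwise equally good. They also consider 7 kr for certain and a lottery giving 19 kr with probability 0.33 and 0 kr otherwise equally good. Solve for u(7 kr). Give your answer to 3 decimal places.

From the first indifference, u(19 kr) = 0.17·u(100 kr) + 0.83·u(0 kr) = 0.17·1 + 0.83·0 = 0.17.
Then u(7 kr) = 0.33·u(19 kr) + 0.67·u(0 kr) = 0.33·0.17 + 0.67·0.00 = 0.0561.

0.056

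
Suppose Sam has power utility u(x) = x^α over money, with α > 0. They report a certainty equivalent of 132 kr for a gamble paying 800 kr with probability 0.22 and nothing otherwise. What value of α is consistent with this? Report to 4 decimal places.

EU(lottery) = 0.22·800^α + 0.78·0 = 0.22·800^α.
Indifference: 132^α = 0.22·800^α, so (132/800)^α = 0.22.
Taking logs: α·ln(132/800) = ln(0.22), so α = -1.5141277 / -1.8018098 ≈ 0.8403.

α ≈ 0.8403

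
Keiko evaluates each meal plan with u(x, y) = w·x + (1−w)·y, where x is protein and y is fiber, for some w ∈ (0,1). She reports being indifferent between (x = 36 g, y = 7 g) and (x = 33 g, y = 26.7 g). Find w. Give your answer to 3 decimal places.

w = 0.868

u(36,7) = u(33,26.7) means w·36 + (1−w)·7 = w·33 + (1−w)·26.7.
Collecting terms: w·3 = (1−w)·19.7.
So w/(1−w) = 19.7/3 = 6.5667, giving w = 19.7/(3+19.7) = 0.868.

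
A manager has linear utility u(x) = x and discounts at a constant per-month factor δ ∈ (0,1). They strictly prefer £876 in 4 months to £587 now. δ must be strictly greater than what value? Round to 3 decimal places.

δ > 0.905

Under u(x) = x this choice says 587 < δ^4·876.
So δ^4 > 587/876 = 0.67009; taking the 4th root of both positive sides preserves the inequality.
δ > (587/876)^(1/4) ≈ 0.905.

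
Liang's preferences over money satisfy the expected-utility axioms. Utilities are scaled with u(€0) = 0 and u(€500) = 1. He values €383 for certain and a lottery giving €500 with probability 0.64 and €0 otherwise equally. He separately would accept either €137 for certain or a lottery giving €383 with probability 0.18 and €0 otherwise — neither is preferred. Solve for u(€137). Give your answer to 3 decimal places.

0.115

From the first indifference, u(€383) = 0.64·u(€500) + 0.36·u(€0) = 0.64·1 + 0.36·0 = 0.64.
The second indifference gives u(€137) = 0.18·u(€383) + 0.82·u(€0) = 0.18·0.64 + 0.82·0.00 = 0.1152.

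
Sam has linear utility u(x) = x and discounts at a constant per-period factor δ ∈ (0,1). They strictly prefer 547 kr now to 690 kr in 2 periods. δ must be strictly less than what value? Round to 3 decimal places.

Comparing present values: 547 > δ^2·690.
Dividing by 690: δ^2 < 0.79275. Both sides are positive, so the square root keeps the direction.
δ < (547/690)^(1/2) ≈ 0.890.

δ < 0.890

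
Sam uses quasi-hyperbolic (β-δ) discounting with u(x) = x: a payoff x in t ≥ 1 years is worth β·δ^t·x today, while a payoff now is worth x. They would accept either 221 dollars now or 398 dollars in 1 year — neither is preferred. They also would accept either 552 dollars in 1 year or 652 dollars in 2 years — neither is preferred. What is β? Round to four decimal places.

β ≈ 0.6559

From the later pair, β·δ^1·552 = β·δ^2·652; dividing through, δ = 552/652 = 0.84663.
Now use the now-vs-future pair: 221 = β·δ·398 gives β = 221/(0.84663·398) ≈ 0.6559.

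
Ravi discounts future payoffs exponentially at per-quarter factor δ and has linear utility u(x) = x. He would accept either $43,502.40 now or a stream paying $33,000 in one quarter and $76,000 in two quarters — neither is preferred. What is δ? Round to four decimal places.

Equating present values: 43502.40 = 33000δ + 76000δ².
Rearranged: 76000δ² + 33000δ − 43502.40 = 0.
The positive root is δ = [−33000 + √(33000² + 4·76000·43502.40)] / (2·76000) = (−33000 + 119640.000)/152000 ≈ 0.5700.

δ ≈ 0.5700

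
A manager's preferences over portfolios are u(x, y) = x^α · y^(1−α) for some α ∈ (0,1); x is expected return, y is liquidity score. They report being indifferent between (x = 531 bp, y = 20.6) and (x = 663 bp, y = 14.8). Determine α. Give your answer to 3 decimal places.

The Cobb–Douglas utilities coincide, so 531^α·20.6^(1−α) = 663^α·14.8^(1−α).
(531/663)^α = (14.8/20.6)^(1−α); take logs: α·ln(531/663) = (1−α)·ln(14.8/20.6), i.e. α·-0.222013 = (1−α)·-0.330664.
Thus α·(-0.552677) = -0.330664, so α = -0.330664/-0.552677 ≈ 0.598.

α ≈ 0.598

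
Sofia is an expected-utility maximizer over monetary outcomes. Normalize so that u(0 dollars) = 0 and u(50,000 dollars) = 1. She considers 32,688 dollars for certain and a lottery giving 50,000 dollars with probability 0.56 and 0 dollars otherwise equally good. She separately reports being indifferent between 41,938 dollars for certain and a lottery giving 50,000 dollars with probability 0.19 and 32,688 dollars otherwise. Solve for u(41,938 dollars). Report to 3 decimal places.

0.644

First, u(32,688 dollars) = 0.56·u(50,000 dollars) + 0.44·u(0 dollars) = 0.56.
Then u(41,938 dollars) = 0.19·u(50,000 dollars) + 0.81·u(32,688 dollars) = 0.19·1.00 + 0.81·0.56 = 0.6436.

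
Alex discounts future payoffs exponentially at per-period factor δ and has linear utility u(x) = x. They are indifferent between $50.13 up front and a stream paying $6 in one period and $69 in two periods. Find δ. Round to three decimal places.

δ ≈ 0.810

The stream is worth 6δ + 69δ² today, so 6δ + 69δ² = 50.13.
That is, 69δ² + 6δ − 50.13 = 0, a quadratic in δ.
By the quadratic formula (taking the positive root), δ = (−6 + √13871.88) / 138 ≈ 0.810.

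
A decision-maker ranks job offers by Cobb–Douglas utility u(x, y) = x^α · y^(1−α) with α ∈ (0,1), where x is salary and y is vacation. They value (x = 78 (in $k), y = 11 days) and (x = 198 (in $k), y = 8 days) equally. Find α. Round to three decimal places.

Set the two utilities equal: 78^α·11^(1−α) = 198^α·8^(1−α).
Taking logs: α·ln 78 + (1−α)·ln 11 = α·ln 198 + (1−α)·ln 8, i.e. α·-0.931558 = (1−α)·-0.318454.
With A = -0.931558 and B = -0.318454: α·A = (1−α)·B, so α = B/(A+B) = -0.318454/-1.250012 ≈ 0.255.

α ≈ 0.255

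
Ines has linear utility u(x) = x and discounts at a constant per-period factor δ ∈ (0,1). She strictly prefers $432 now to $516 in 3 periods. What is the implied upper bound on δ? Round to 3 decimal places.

Comparing present values: 432 > δ^3·516.
Dividing by 516: δ^3 < 0.83721. Both sides are positive, so the cube root keeps the direction.
δ < 0.83721^(1/3) = 0.942.

δ < 0.942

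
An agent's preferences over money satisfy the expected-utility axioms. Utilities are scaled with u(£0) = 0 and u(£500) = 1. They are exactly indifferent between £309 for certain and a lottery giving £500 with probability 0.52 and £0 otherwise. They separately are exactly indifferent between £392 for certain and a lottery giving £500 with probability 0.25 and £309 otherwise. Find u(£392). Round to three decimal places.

From the first indifference, u(£309) = 0.52·u(£500) + 0.48·u(£0) = 0.52·1 + 0.48·0 = 0.52.
Then u(£392) = 0.25·u(£500) + 0.75·u(£309) = 0.25·1.00 + 0.75·0.52 = 0.6400.

0.640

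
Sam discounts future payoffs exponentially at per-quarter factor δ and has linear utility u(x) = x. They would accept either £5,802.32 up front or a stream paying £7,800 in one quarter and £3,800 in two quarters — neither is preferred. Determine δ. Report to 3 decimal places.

The stream is worth 7800δ + 3800δ² today, so 7800δ + 3800δ² = 5802.32.
That is, 3800δ² + 7800δ − 5802.32 = 0, a quadratic in δ.
By the quadratic formula (taking the positive root), δ = (−7800 + √149035264.00) / 7600 ≈ 0.580.

δ ≈ 0.580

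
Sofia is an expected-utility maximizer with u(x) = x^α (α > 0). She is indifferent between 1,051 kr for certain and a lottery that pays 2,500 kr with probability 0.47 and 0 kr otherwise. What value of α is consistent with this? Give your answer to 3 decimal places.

α ≈ 0.871

EU(lottery) = 0.47·2500^α + 0.53·0 = 0.47·2500^α.
Setting u(1051) equal to that: 1051^α = 0.47·2500^α ⇒ (1051/2500)^α = 0.47.
α = ln(0.47) / ln(1051/2500) = -0.755023/-0.866549 ≈ 0.871.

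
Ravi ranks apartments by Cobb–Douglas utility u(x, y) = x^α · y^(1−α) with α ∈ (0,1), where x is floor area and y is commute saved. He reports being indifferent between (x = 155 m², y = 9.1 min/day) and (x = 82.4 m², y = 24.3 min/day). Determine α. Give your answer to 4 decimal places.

Set the two utilities equal: 155^α·9.1^(1−α) = 82.4^α·24.3^(1−α).
Rearrange to (155/82.4)^α = (24.3/9.1)^(1−α) and take logs: α·0.6318397 = (1−α)·0.9822019.
With A = 0.6318397 and B = 0.9822019: α·A = (1−α)·B, so α = B/(A+B) = 0.9822019/1.6140416 ≈ 0.6085.

α ≈ 0.6085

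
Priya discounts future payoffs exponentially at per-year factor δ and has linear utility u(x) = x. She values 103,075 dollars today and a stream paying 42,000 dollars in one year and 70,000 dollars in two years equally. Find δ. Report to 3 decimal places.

δ ≈ 0.950

Equating present values: 103075 = 42000δ + 70000δ².
That is, 70000δ² + 42000δ − 103075 = 0, a quadratic in δ.
By the quadratic formula (taking the positive root), δ = (−42000 + √30625000000.00) / 140000 ≈ 0.950.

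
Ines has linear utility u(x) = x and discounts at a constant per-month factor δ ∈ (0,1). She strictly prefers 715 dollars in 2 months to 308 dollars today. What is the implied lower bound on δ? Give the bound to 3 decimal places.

δ > 0.656

Comparing present values: 308 < δ^2·715.
Dividing by 715: δ^2 > 0.43077. Both sides are positive, so the square root keeps the direction.
δ > (308/715)^(1/2) ≈ 0.656.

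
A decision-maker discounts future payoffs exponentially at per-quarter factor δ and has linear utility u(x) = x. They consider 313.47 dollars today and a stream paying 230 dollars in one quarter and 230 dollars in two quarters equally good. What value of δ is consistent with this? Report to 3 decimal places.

δ ≈ 0.770

Present value of the stream is 230·δ + 230·δ². Indifference gives 230δ + 230δ² = 313.47.
Rearranged: 230δ² + 230δ − 313.47 = 0.
By the quadratic formula (taking the positive root), δ = (−230 + √341292.40) / 460 ≈ 0.770.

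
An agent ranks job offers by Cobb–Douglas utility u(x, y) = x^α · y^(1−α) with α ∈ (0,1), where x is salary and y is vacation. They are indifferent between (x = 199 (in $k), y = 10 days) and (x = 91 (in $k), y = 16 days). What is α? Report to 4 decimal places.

α ≈ 0.3753

Indifference: 199^α · 10^(1−α) = 91^α · 16^(1−α).
Taking logs: α·ln 199 + (1−α)·ln 10 = α·ln 91 + (1−α)·ln 16, i.e. α·0.7824453 = (1−α)·0.4700036.
So α/(1−α) = (0.4700036)/(0.7824453) = 0.6006856, and α = 0.6006856/1.6006856 ≈ 0.3753.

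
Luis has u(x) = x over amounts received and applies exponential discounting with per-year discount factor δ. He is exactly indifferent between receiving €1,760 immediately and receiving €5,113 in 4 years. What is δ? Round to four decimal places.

Indifference means u(1760) = δ^4 · u(5113), so δ^4 = u(1760)/u(5113).
With u(x) = x: δ^4 = 1760/5113 = 0.34422.
Taking the 4th root: δ = 0.34422^(1/4) ≈ 0.7660.

δ ≈ 0.7660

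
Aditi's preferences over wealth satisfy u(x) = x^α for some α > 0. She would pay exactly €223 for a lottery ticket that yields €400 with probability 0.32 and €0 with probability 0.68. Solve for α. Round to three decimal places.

EU(lottery) = 0.32·400^α + 0.68·0 = 0.32·400^α.
Setting u(223) equal to that: 223^α = 0.32·400^α ⇒ (223/400)^α = 0.32.
Take logs: α = ln 0.32 / ln(223/400) ≈ 1.95011.

α ≈ 1.950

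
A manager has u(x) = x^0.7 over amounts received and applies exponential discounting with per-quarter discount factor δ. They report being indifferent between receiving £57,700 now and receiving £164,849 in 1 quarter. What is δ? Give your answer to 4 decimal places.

δ ≈ 0.4796

Indifference means u(57700) = δ · u(164849), so δ = u(57700)/u(164849).
Since u(x) = x^0.7, δ = (57700/164849)^0.7 = 0.35002^0.7 = 0.47958.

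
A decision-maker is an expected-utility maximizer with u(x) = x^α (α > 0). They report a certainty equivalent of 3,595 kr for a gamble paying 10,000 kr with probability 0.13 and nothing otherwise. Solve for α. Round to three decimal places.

The lottery's expected utility is 0.13·u(10000) + 0.87·u(0) = 0.13·10000^α (since u(0) = 0 for α > 0).
Setting u(3595) equal to that: 3595^α = 0.13·10000^α ⇒ (3595/10000)^α = 0.13.
Take logs: α = ln 0.13 / ln(3595/10000) ≈ 1.99427.

α ≈ 1.994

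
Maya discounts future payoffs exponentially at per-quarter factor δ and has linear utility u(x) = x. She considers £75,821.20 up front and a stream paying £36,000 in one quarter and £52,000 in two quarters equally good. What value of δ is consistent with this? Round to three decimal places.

The stream is worth 36000δ + 52000δ² today, so 36000δ + 52000δ² = 75821.20.
Rearranged: 52000δ² + 36000δ − 75821.20 = 0.
The positive root is δ = [−36000 + √(36000² + 4·52000·75821.20)] / (2·52000) = (−36000 + 130640.000)/104000 ≈ 0.910.

δ ≈ 0.910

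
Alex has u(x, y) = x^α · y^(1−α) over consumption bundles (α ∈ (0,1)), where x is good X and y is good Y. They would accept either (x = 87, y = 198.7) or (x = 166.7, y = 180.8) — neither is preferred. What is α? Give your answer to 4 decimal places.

The Cobb–Douglas utilities coincide, so 87^α·198.7^(1−α) = 166.7^α·180.8^(1−α).
(87/166.7)^α = (180.8/198.7)^(1−α); take logs: α·ln(87/166.7) = (1−α)·ln(180.8/198.7), i.e. α·-0.6502877 = (1−α)·-0.0944047.
With A = -0.6502877 and B = -0.0944047: α·A = (1−α)·B, so α = B/(A+B) = -0.0944047/-0.7446924 ≈ 0.1268.

α ≈ 0.1268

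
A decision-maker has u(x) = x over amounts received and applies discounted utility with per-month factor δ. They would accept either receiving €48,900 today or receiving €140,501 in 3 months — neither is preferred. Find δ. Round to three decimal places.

δ ≈ 0.703

Equating discounted utilities: u(48900) = δ^3·u(140501) ⇒ δ^3 = u(48900)/u(140501).
With u(x) = x: δ^3 = 48900/140501 = 0.34804.
So δ = 0.34804^(1/3) ≈ 0.703.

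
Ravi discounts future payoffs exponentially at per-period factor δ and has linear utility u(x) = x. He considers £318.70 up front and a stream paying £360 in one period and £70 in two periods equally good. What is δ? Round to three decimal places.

δ ≈ 0.770

Present value of the stream is 360·δ + 70·δ². Indifference gives 360δ + 70δ² = 318.70.
So 70δ² + 360δ − 318.70 = 0.
The positive root is δ = [−360 + √(360² + 4·70·318.70)] / (2·70) = (−360 + 467.799)/140 ≈ 0.770.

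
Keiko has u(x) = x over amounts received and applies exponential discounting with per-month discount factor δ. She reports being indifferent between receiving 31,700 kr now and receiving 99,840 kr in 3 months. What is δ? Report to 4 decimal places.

δ ≈ 0.6822

Equating discounted utilities: u(31700) = δ^3·u(99840) ⇒ δ^3 = u(31700)/u(99840).
With u(x) = x: δ^3 = 31700/99840 = 0.31751.
Hence δ = (0.31751)^(1/3) = 0.682210.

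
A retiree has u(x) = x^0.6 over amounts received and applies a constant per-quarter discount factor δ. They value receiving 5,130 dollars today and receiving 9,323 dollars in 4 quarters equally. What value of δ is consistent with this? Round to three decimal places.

The payoff in 4 quarters is discounted by δ^4, so u(5130) = δ^4·u(9323) and δ^4 = u(5130)/u(9323).
Since u(x) = x^0.6, δ^4 = (5130/9323)^0.6 = 0.55025^0.6 = 0.69877.
Hence δ = (0.69877)^(1/4) = 0.91429.

δ ≈ 0.914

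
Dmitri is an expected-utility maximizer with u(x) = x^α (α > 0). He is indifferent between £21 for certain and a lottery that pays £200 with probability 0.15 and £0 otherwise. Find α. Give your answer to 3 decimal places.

The lottery's expected utility is 0.15·u(200) + 0.85·u(0) = 0.15·200^α (since u(0) = 0 for α > 0).
Indifference: 21^α = 0.15·200^α, so (21/200)^α = 0.15.
Take logs: α = ln 0.15 / ln(21/200) ≈ 0.84174.

α ≈ 0.842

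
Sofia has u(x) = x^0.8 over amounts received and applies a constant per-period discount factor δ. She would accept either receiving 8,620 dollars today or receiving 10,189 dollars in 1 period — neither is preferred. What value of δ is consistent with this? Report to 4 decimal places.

Indifference means u(8620) = δ · u(10189), so δ = u(8620)/u(10189).
Since u(x) = x^0.8, δ = (8620/10189)^0.8 = 0.84601^0.8 = 0.87478.

δ ≈ 0.8748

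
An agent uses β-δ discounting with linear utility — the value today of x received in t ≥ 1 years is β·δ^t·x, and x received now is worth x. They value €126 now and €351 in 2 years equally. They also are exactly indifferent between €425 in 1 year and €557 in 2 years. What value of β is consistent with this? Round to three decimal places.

β ≈ 0.617

Both payoffs in the second observation are in the future, so β drops out: δ^1·425 = δ^2·557 ⇒ δ = 425/557 = 0.76302.
Substituting δ into 126 = β·δ^2·351: β = 126/(204.350) ≈ 0.617.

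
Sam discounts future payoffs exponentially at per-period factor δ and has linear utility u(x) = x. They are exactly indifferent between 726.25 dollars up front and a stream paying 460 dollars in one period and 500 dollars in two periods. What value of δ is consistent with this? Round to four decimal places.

Present value of the stream is 460·δ + 500·δ². Indifference gives 460δ + 500δ² = 726.25.
Rearranged: 500δ² + 460δ − 726.25 = 0.
The positive root is δ = [−460 + √(460² + 4·500·726.25)] / (2·500) = (−460 + 1290.000)/1000 ≈ 0.8300.

δ ≈ 0.8300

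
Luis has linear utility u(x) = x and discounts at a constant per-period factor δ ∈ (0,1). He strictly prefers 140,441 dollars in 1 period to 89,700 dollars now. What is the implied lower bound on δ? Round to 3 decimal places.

The preference means 89700 < δ·140441.
So δ > 89700/140441 = 0.63870.

δ > 0.639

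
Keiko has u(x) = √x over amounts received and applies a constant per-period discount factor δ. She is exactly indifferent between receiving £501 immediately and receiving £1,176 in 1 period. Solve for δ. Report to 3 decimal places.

δ ≈ 0.653

Indifference means u(501) = δ · u(1176), so δ = u(501)/u(1176).
With u(x) = √x: δ = √501/√1176 = √(501/1176) = 0.65270.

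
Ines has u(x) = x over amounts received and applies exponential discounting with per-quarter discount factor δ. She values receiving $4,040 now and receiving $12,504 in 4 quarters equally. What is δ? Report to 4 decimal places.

δ ≈ 0.7539

Equating discounted utilities: u(4040) = δ^4·u(12504) ⇒ δ^4 = u(4040)/u(12504).
With u(x) = x: δ^4 = 4040/12504 = 0.32310.
So δ = 0.32310^(1/4) ≈ 0.7539.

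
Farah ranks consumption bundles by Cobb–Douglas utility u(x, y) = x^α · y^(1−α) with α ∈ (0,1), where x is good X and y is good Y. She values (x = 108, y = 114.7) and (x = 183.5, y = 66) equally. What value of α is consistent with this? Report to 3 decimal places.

Set the two utilities equal: 108^α·114.7^(1−α) = 183.5^α·66^(1−α).
(108/183.5)^α = (66/114.7)^(1−α); take logs: α·ln(108/183.5) = (1−α)·ln(66/114.7), i.e. α·-0.530083 = (1−α)·-0.552665.
So α/(1−α) = (-0.552665)/(-0.530083) = 1.042601, and α = 1.042601/2.042601 ≈ 0.510.

α ≈ 0.510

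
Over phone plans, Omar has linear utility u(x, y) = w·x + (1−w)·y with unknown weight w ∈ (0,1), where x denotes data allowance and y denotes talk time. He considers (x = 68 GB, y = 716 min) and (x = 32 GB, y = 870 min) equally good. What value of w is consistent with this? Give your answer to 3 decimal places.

u(68,716) = u(32,870) means w·68 + (1−w)·716 = w·32 + (1−w)·870.
Collecting terms: w·36 = (1−w)·154.
So w/(1−w) = 154/36 = 4.2778, giving w = 154/(36+154) = 0.811.

w = 0.811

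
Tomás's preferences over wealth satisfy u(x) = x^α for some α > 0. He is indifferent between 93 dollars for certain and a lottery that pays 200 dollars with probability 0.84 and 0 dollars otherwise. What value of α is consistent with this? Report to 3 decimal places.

The lottery's expected utility is 0.84·u(200) + 0.16·u(0) = 0.84·200^α (since u(0) = 0 for α > 0).
Indifference: 93^α = 0.84·200^α, so (93/200)^α = 0.84.
Taking logs: α·ln(93/200) = ln(0.84), so α = -0.174353 / -0.765718 ≈ 0.228.

α ≈ 0.228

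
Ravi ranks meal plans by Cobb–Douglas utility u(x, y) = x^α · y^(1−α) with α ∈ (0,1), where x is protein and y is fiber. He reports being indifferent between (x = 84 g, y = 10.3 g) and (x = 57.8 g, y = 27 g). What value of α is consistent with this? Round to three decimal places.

Indifference: 84^α · 10.3^(1−α) = 57.8^α · 27^(1−α).
Taking logs: α·ln 84 + (1−α)·ln 10.3 = α·ln 57.8 + (1−α)·ln 27, i.e. α·0.373828 = (1−α)·0.963693.
So α/(1−α) = (0.963693)/(0.373828) = 2.577905, and α = 2.577905/3.577905 ≈ 0.721.

α ≈ 0.721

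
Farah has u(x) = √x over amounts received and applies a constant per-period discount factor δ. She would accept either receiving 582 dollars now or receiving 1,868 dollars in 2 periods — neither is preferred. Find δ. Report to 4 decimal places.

Equating discounted utilities: u(582) = δ^2·u(1868) ⇒ δ^2 = u(582)/u(1868).
With u(x) = √x: δ^2 = √582/√1868 = √(582/1868) = 0.55818.
So δ = 0.55818^(1/2) ≈ 0.7471.

δ ≈ 0.7471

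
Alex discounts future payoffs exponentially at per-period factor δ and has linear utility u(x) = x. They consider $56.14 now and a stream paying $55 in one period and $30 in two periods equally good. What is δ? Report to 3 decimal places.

δ ≈ 0.730

The stream is worth 55δ + 30δ² today, so 55δ + 30δ² = 56.14.
So 30δ² + 55δ − 56.14 = 0.
The positive root is δ = [−55 + √(55² + 4·30·56.14)] / (2·30) = (−55 + 98.802)/60 ≈ 0.730.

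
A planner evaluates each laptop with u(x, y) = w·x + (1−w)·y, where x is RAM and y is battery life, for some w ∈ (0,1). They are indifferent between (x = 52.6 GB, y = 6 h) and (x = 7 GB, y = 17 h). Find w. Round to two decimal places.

Indifference: w·52.6 + (1−w)·6 = w·7 + (1−w)·17.
w·(52.6−7) = (1−w)·(17−6), i.e. w·45.6 = (1−w)·11.
Hence w = 11/(45.6+11) = 11/56.6 = 0.19.

w = 0.19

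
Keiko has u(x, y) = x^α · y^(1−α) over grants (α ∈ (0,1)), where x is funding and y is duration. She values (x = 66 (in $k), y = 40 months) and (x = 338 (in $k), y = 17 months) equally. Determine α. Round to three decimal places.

α ≈ 0.344

Indifference: 66^α · 40^(1−α) = 338^α · 17^(1−α).
Rearrange to (66/338)^α = (17/40)^(1−α) and take logs: α·-1.633391 = (1−α)·-0.855666.
With A = -1.633391 and B = -0.855666: α·A = (1−α)·B, so α = B/(A+B) = -0.855666/-2.489057 ≈ 0.344.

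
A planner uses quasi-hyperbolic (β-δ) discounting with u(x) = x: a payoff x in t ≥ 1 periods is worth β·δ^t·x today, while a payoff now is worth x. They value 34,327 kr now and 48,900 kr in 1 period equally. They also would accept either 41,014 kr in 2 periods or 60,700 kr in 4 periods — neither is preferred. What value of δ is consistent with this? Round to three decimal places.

From the later pair, β·δ^2·41014 = β·δ^4·60700; dividing through, δ^2 = 41014/60700 = 0.67568, so δ = 0.82200.

δ ≈ 0.822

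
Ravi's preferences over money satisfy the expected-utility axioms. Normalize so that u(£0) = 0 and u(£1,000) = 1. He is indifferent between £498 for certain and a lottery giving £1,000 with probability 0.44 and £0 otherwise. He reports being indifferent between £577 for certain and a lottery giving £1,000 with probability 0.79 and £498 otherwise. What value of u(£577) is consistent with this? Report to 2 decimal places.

0.88

The first gamble pins u(£498): it must equal 0.44·1 + 0.56·0 = 0.44.
Chaining: u(£577) = 0.79·1.00 + 0.21·0.44 = 0.8824.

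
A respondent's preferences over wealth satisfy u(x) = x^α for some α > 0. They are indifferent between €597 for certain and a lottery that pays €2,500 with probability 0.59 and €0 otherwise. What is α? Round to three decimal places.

Since u(0) = 0, the lottery's EU is 0.59·2500^α.
Indifference: 597^α = 0.59·2500^α, so (597/2500)^α = 0.59.
Take logs: α = ln 0.59 / ln(597/2500) ≈ 0.36843.

α ≈ 0.368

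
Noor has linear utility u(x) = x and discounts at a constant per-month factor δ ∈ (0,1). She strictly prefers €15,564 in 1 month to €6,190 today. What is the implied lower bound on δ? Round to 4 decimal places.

Under u(x) = x this choice says 6190 < δ·15564.
So δ > 6190/15564 = 0.39771.

δ > 0.3977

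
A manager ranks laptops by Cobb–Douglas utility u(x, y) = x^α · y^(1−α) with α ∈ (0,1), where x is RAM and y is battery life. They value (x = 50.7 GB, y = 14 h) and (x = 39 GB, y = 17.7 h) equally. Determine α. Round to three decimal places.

α ≈ 0.472

Indifference: 50.7^α · 14^(1−α) = 39^α · 17.7^(1−α).
Taking logs: α·ln 50.7 + (1−α)·ln 14 = α·ln 39 + (1−α)·ln 17.7, i.e. α·0.262364 = (1−α)·0.234507.
So α/(1−α) = (0.234507)/(0.262364) = 0.893823, and α = 0.893823/1.893823 ≈ 0.472.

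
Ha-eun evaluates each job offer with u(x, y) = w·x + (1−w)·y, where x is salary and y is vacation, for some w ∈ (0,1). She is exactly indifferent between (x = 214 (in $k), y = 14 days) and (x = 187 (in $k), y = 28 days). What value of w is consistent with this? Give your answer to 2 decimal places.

w = 0.34

u(214,14) = u(187,28) means w·214 + (1−w)·14 = w·187 + (1−w)·28.
w·(214−187) = (1−w)·(28−14), i.e. w·27 = (1−w)·14.
So w/(1−w) = 14/27 = 0.5185, giving w = 14/(27+14) = 0.34.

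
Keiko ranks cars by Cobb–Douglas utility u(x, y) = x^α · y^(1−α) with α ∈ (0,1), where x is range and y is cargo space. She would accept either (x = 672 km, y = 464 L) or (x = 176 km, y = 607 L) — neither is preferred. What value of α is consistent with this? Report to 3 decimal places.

Set the two utilities equal: 672^α·464^(1−α) = 176^α·607^(1−α).
Rearrange to (672/176)^α = (607/464)^(1−α) and take logs: α·1.339774 = (1−α)·0.268644.
So α/(1−α) = (0.268644)/(1.339774) = 0.200514, and α = 0.200514/1.200514 ≈ 0.167.

α ≈ 0.167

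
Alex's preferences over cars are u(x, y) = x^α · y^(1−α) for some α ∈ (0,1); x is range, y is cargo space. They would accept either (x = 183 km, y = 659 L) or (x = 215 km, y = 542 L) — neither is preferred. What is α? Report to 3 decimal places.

α ≈ 0.548

Set the two utilities equal: 183^α·659^(1−α) = 215^α·542^(1−α).
Rearrange to (183/215)^α = (542/659)^(1−α) and take logs: α·-0.161152 = (1−α)·-0.195458.
Thus α·(-0.356610) = -0.195458, so α = -0.195458/-0.356610 ≈ 0.548.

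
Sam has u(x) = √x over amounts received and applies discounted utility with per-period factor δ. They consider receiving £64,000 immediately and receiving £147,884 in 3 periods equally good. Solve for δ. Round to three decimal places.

Equating discounted utilities: u(64000) = δ^3·u(147884) ⇒ δ^3 = u(64000)/u(147884).
Since u(x) = √x, δ^3 = √(64000/147884) = 0.65785.
So δ = 0.65785^(1/3) ≈ 0.870.

δ ≈ 0.870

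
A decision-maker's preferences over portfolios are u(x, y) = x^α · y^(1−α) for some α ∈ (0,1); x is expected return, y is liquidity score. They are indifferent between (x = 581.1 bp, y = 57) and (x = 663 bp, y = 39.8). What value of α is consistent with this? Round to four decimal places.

α ≈ 0.7315

Set the two utilities equal: 581.1^α·57^(1−α) = 663^α·39.8^(1−α).
Rearrange to (581.1/663)^α = (39.8/57)^(1−α) and take logs: α·-0.1318521 = (1−α)·-0.3591844.
So α/(1−α) = (-0.3591844)/(-0.1318521) = 2.7241462, and α = 2.7241462/3.7241462 ≈ 0.7315.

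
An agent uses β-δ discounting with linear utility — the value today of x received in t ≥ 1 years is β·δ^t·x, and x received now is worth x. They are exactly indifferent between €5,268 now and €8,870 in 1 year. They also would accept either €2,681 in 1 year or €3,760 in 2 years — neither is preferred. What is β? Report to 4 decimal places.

Both payoffs in the second observation are in the future, so β drops out: δ^1·2681 = δ^2·3760 ⇒ δ = 2681/3760 = 0.71303.
Substituting δ into 5268 = β·δ·8870: β = 5268/(6324.593) ≈ 0.8329.

β ≈ 0.8329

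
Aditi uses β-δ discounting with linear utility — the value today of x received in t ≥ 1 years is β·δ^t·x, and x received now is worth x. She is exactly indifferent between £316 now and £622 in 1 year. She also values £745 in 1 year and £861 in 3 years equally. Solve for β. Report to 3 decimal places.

The second indifference involves only future payoffs, so β cancels: β·δ^1·745 = β·δ^3·861, giving δ^2 = 745/861 = 0.86527, so δ = 0.93020.
Substituting δ into 316 = β·δ·622: β = 316/(578.585) ≈ 0.546.

β ≈ 0.546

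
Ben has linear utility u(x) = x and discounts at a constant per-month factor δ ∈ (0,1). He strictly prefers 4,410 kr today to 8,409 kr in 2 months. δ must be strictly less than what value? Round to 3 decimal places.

δ < 0.724

Comparing present values: 4410 > δ^2·8409.
So δ^2 < 4410/8409 = 0.52444; taking the square root of both positive sides preserves the inequality.
δ < 0.52444^(1/2) = 0.724.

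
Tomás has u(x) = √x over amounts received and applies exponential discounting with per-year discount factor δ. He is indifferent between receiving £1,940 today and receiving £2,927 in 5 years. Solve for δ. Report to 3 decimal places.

The payoff in 5 years is discounted by δ^5, so u(1940) = δ^5·u(2927) and δ^5 = u(1940)/u(2927).
With u(x) = √x: δ^5 = √1940/√2927 = √(1940/2927) = 0.81412.
Hence δ = (0.81412)^(1/5) = 0.95971.

δ ≈ 0.960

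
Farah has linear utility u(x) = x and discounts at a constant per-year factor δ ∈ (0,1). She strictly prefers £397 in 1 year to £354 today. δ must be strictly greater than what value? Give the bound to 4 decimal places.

δ > 0.8917

Comparing present values: 354 < δ·397.
So δ > 354/397 = 0.89169.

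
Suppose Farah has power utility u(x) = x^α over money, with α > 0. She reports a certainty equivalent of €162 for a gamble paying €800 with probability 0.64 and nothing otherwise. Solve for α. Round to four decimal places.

The lottery's expected utility is 0.64·u(800) + 0.36·u(0) = 0.64·800^α (since u(0) = 0 for α > 0).
Setting u(162) equal to that: 162^α = 0.64·800^α ⇒ (162/800)^α = 0.64.
Take logs: α = ln 0.64 / ln(162/800) ≈ 0.279451.

α ≈ 0.2795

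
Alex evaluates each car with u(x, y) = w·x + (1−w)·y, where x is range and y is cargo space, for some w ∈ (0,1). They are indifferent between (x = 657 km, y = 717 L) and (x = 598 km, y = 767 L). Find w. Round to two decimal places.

w = 0.46

Equating utilities: w·657 + (1−w)·717 = w·598 + (1−w)·767.
Rearranging, 59·w − 50·(1−w) = 0.
So w/(1−w) = 50/59 = 0.8475, giving w = 50/(59+50) = 0.46.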